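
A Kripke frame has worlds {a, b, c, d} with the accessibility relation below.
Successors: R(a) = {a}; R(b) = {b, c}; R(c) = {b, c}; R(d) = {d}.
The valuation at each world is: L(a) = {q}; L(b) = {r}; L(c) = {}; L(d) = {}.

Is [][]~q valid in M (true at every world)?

Recall that []ψ holds at a world iff ψ holds at every accessible world, and <>ψ holds iff ψ holds at some accessible world.
Let φ = [][]~q. Evaluate φ at each world:
  a (successors {a}): φ is false.
  b (successors {b, c}): φ is true.
  c (successors {b, c}): φ is true.
  d (successors {d}): φ is true.
Detail at a (counterexample):
  At a: [][]~q requires []~q at every successor {a}.
    []~q fails at a, so [][]~q is false at a.
      At a: []~q requires ~q at every successor {a}.
        ~q fails at a, so []~q is false at a.

No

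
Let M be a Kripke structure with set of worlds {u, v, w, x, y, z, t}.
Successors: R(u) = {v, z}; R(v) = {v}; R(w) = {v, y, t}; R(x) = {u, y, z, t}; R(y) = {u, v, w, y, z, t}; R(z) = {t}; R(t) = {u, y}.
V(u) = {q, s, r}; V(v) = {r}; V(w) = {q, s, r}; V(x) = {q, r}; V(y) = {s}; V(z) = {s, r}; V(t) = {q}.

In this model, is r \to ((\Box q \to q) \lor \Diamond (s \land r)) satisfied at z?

At z: r is true, (\Box q \to q) \lor \Diamond (s \land r) is false, so r \to ((\Box q \to q) \lor \Diamond (s \land r)) is false.
  At z: \Box q \to q is false, \Diamond (s \land r) is false, so (\Box q \to q) \lor \Diamond (s \land r) is false.
    At z: \Box q is true, q is false, so \Box q \to q is false.
      At z: \Box q requires q at every successor {t}.
        At t: q is true.
      So \Box q is true at z.
    At z: \Diamond (s \land r) requires s \land r at some successor in {t}.
      At t: s \land r is false.
    So \Diamond (s \land r) is false at z.

No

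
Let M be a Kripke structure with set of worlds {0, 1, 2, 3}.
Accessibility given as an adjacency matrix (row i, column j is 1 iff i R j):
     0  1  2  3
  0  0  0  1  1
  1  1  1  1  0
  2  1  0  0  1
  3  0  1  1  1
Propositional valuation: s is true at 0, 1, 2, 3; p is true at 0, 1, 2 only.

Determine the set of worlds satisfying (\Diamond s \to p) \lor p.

0, 1, 2

Let φ = (\Diamond s \to p) \lor p. Evaluate φ at each world:
  0 (successors {2, 3}): φ is true.
  1 (successors {0, 1, 2}): φ is true.
  2 (successors {0, 3}): φ is true.
  3 (successors {1, 2, 3}): φ is false.
For instance, at 2:
  At 2: \Diamond s \to p is true, p is true, so (\Diamond s \to p) \lor p is true.
    At 2: \Diamond s is true, p is true, so \Diamond s \to p is true.
      At 2: \Diamond s requires s at some successor in {0, 3}.
        s holds at 0, so \Diamond s is true at 2.
Satisfying worlds: {0, 1, 2}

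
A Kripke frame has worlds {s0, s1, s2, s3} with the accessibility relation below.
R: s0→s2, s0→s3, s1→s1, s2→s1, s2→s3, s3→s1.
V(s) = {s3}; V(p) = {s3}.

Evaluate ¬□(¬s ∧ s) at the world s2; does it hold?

Yes

Recall that □ψ holds at a world iff ψ holds at every accessible world, and ◇ψ holds iff ψ holds at some accessible world.
At s2: □(¬s ∧ s) is false, so ¬□(¬s ∧ s) is true.
  At s2: □(¬s ∧ s) requires ¬s ∧ s at every successor {s1, s3}.
    ¬s ∧ s fails at s1, so □(¬s ∧ s) is false at s2.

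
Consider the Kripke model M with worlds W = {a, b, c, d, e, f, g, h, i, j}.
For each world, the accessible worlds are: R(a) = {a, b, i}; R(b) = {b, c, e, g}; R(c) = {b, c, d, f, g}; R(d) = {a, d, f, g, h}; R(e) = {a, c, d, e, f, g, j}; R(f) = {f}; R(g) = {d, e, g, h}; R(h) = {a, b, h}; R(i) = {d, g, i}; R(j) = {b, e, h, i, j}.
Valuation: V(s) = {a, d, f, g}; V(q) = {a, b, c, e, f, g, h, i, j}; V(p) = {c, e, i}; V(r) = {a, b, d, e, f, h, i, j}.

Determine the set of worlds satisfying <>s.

a, b, c, d, e, f, g, h, i

Let φ = <>s. Evaluate φ at each world:
  a (successors {a, b, i}): φ is true.
  b (successors {b, c, e, g}): φ is true.
  c (successors {b, c, d, f, g}): φ is true.
  d (successors {a, d, f, g, h}): φ is true.
  e (successors {a, c, d, e, f, g, j}): φ is true.
  f (successors {f}): φ is true.
  g (successors {d, e, g, h}): φ is true.
  h (successors {a, b, h}): φ is true.
  i (successors {d, g, i}): φ is true.
  j (successors {b, e, h, i, j}): φ is false.
For instance, at c:
  At c: <>s requires s at some successor in {b, c, d, f, g}.
    s holds at d, so <>s is true at c.
Satisfying worlds: {a, b, c, d, e, f, g, h, i}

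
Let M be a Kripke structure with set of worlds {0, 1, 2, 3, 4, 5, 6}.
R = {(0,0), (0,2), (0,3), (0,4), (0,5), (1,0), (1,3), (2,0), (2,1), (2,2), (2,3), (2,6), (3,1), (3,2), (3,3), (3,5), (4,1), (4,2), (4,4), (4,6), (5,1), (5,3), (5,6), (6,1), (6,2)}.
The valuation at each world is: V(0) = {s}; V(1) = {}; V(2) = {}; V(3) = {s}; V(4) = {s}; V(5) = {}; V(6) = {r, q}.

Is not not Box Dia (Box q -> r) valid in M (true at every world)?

Recall that Box ψ holds at a world iff ψ holds at every accessible world, and Dia ψ holds iff ψ holds at some accessible world.
Let φ = not not Box Dia (Box q -> r). Evaluate φ at each world:
  0 (successors {0, 2, 3, 4, 5}): φ is true.
  1 (successors {0, 3}): φ is true.
  2 (successors {0, 1, 2, 3, 6}): φ is true.
  3 (successors {1, 2, 3, 5}): φ is true.
  4 (successors {1, 2, 4, 6}): φ is true.
  5 (successors {1, 3, 6}): φ is true.
  6 (successors {1, 2}): φ is true.
For instance, at 1:
  At 1: not Box Dia (Box q -> r) is false, so not not Box Dia (Box q -> r) is true.
    At 1: Box Dia (Box q -> r) is true, so not Box Dia (Box q -> r) is false.
      At 1: Box Dia (Box q -> r) requires Dia (Box q -> r) at every successor {0, 3}.
        At 0: Dia (Box q -> r) is true.
        At 3: Dia (Box q -> r) is true.
      So Box Dia (Box q -> r) is true at 1.

Yes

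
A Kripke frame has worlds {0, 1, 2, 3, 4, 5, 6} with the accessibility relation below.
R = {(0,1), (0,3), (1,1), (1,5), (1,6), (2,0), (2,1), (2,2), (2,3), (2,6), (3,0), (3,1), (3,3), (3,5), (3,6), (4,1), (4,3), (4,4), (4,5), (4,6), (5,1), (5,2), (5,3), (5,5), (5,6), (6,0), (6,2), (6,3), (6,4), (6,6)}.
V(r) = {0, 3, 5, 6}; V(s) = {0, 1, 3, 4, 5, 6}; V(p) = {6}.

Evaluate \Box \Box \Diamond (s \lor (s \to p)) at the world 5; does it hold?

Yes

At 5: \Box \Box \Diamond (s \lor (s \to p)) requires \Box \Diamond (s \lor (s \to p)) at every successor {1, 2, 3, 5, 6}.
  At 1: \Box \Diamond (s \lor (s \to p)) is true.
  At 2: \Box \Diamond (s \lor (s \to p)) is true.
  At 3: \Box \Diamond (s \lor (s \to p)) is true.
  At 5: \Box \Diamond (s \lor (s \to p)) is true.
  At 6: \Box \Diamond (s \lor (s \to p)) is true.
So \Box \Box \Diamond (s \lor (s \to p)) is true at 5.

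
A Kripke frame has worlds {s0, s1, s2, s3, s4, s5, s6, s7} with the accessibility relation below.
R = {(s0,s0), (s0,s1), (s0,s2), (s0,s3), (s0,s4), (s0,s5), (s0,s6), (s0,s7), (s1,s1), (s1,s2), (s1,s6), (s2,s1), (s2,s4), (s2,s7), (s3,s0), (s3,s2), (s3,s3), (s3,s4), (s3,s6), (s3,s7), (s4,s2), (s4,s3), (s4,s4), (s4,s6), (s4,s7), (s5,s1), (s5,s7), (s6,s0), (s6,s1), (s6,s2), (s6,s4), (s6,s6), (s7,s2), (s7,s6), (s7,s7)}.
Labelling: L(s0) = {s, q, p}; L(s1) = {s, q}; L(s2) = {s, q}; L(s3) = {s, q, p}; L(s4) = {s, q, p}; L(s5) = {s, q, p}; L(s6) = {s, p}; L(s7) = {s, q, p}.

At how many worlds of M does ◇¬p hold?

Recall that ◇ψ holds at a world iff ψ holds at some accessible world.
Let φ = ◇¬p. Evaluate φ at each world:
  s0 (successors {s0, s1, s2, s3, s4, s5, s6, s7}): φ is true.
  s1 (successors {s1, s2, s6}): φ is true.
  s2 (successors {s1, s4, s7}): φ is true.
  s3 (successors {s0, s2, s3, s4, s6, s7}): φ is true.
  s4 (successors {s2, s3, s4, s6, s7}): φ is true.
  s5 (successors {s1, s7}): φ is true.
  s6 (successors {s0, s1, s2, s4, s6}): φ is true.
  s7 (successors {s2, s6, s7}): φ is true.
For instance, at s5:
  At s5: ◇¬p requires ¬p at some successor in {s1, s7}.
    ¬p holds at s1, so ◇¬p is true at s5.
Satisfying worlds: {s0, s1, s2, s3, s4, s5, s6, s7}

8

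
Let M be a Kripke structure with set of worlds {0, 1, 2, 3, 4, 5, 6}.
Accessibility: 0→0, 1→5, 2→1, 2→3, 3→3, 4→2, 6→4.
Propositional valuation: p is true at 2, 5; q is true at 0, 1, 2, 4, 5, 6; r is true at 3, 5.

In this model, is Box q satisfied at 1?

Yes

At 1: Box q requires q at every successor {5}.
  At 5: q is true.
So Box q is true at 1.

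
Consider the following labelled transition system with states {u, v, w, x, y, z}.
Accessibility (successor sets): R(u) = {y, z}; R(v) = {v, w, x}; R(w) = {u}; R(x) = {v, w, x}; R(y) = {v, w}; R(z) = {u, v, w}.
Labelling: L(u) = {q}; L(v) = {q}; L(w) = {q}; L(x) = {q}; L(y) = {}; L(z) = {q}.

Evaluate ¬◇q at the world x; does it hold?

No

At x: ◇q is true, so ¬◇q is false.
  At x: ◇q requires q at some successor in {v, w, x}.
    q holds at v, so ◇q is true at x.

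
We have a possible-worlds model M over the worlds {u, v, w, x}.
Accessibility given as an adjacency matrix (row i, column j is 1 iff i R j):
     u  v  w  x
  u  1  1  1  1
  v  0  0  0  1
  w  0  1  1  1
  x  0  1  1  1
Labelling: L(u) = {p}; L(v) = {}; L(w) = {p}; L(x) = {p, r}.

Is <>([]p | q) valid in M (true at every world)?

No

Let φ = <>([]p | q). Evaluate φ at each world:
  u (successors {u, v, w, x}): φ is true.
  v (successors {x}): φ is false.
  w (successors {v, w, x}): φ is true.
  x (successors {v, w, x}): φ is true.
Detail at v (counterexample):
  At v: <>([]p | q) requires []p | q at some successor in {x}.
    At x: []p | q is false.
  So <>([]p | q) is false at v.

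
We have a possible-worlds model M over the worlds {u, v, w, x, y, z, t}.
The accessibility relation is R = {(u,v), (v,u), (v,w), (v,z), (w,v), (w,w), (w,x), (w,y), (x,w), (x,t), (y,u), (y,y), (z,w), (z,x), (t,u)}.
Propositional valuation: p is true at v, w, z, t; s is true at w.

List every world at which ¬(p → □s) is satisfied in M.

v, w, z, t

Let φ = ¬(p → □s). Evaluate φ at each world:
  u (successors {v}): φ is false.
  v (successors {u, w, z}): φ is true.
  w (successors {v, w, x, y}): φ is true.
  x (successors {w, t}): φ is false.
  y (successors {u, y}): φ is false.
  z (successors {w, x}): φ is true.
  t (successors {u}): φ is true.
For instance, at z:
  At z: p → □s is false, so ¬(p → □s) is true.
    At z: p is true, □s is false, so p → □s is false.
      At z: □s requires s at every successor {w, x}.
        s fails at x, so □s is false at z.
Satisfying worlds: {v, w, z, t}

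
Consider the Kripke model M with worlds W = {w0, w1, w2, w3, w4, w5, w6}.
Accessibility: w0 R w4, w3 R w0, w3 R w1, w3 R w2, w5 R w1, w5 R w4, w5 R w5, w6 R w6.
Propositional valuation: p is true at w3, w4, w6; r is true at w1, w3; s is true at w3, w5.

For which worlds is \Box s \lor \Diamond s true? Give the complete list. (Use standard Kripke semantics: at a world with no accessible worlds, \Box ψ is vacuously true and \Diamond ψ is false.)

Let φ = \Box s \lor \Diamond s. Evaluate φ at each world:
  w0 (successors {w4}): φ is false.
  w1 (successors ∅): φ is true.
  w2 (successors ∅): φ is true.
  w3 (successors {w0, w1, w2}): φ is false.
  w4 (successors ∅): φ is true.
  w5 (successors {w1, w4, w5}): φ is true.
  w6 (successors {w6}): φ is false.
For instance, at w3:
  At w3: \Box s is false, \Diamond s is false, so \Box s \lor \Diamond s is false.
    At w3: \Box s requires s at every successor {w0, w1, w2}.
      s fails at w0, so \Box s is false at w3.
    At w3: \Diamond s requires s at some successor in {w0, w1, w2}.
      At w0: s is false.
      At w1: s is false.
      At w2: s is false.
    So \Diamond s is false at w3.
Satisfying worlds: {w1, w2, w4, w5}

w1, w2, w4, w5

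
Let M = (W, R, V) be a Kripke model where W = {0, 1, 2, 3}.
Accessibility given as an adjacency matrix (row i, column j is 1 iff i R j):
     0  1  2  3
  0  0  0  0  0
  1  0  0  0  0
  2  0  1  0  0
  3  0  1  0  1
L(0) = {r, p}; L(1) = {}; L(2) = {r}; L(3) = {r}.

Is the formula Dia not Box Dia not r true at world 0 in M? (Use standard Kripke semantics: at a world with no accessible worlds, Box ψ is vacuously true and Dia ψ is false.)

At 0: no accessible worlds, so Dia not Box Dia not r is false.

No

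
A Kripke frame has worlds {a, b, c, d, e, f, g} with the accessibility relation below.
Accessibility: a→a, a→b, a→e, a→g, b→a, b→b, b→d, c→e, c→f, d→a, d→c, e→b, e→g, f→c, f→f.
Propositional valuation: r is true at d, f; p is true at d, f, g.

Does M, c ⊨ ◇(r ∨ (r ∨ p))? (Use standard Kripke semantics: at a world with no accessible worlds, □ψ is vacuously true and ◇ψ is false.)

Yes

At c: ◇(r ∨ (r ∨ p)) requires r ∨ (r ∨ p) at some successor in {e, f}.
  r ∨ (r ∨ p) holds at f, so ◇(r ∨ (r ∨ p)) is true at c.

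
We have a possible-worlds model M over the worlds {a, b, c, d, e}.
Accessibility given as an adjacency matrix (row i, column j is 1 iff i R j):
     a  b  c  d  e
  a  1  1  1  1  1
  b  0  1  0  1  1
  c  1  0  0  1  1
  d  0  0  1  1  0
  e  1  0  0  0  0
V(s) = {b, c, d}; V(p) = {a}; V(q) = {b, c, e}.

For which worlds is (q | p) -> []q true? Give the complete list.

Recall that []ψ holds at a world iff ψ holds at every accessible world, and <>ψ holds iff ψ holds at some accessible world.
Let φ = (q | p) -> []q. Evaluate φ at each world:
  a (successors {a, b, c, d, e}): φ is false.
  b (successors {b, d, e}): φ is false.
  c (successors {a, d, e}): φ is false.
  d (successors {c, d}): φ is true.
  e (successors {a}): φ is false.
For instance, at e:
  At e: q | p is true, []q is false, so (q | p) -> []q is false.
    At e: []q requires q at every successor {a}.
      q fails at a, so []q is false at e.
Satisfying worlds: {d}

d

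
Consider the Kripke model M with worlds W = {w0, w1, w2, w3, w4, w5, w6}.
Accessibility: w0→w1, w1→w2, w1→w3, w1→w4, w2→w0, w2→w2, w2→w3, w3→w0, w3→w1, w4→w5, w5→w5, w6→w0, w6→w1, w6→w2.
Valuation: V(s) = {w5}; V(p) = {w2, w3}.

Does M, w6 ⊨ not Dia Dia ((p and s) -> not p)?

At w6: Dia Dia ((p and s) -> not p) is true, so not Dia Dia ((p and s) -> not p) is false.
  At w6: Dia Dia ((p and s) -> not p) requires Dia ((p and s) -> not p) at some successor in {w0, w1, w2}.
    Dia ((p and s) -> not p) holds at w0, so Dia Dia ((p and s) -> not p) is true at w6.
      At w0: Dia ((p and s) -> not p) requires (p and s) -> not p at some successor in {w1}.
        (p and s) -> not p holds at w1, so Dia ((p and s) -> not p) is true at w0.

No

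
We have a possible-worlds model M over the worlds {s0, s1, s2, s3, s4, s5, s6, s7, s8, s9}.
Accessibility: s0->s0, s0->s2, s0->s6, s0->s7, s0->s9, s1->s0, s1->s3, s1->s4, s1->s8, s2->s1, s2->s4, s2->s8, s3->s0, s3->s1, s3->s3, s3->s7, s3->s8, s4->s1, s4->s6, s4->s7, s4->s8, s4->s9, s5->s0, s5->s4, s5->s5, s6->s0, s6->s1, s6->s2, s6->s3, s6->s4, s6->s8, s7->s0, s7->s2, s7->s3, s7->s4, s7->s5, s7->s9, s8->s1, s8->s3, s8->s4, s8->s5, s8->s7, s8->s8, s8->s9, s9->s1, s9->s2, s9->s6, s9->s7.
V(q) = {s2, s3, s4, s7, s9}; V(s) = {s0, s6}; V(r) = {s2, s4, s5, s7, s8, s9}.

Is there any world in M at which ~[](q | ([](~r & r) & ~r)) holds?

Recall that []ψ holds at a world iff ψ holds at every accessible world, and <>ψ holds iff ψ holds at some accessible world.
Let φ = ~[](q | ([](~r & r) & ~r)). Evaluate φ at each world:
  s0 (successors {s0, s2, s6, s7, s9}): φ is true.
  s1 (successors {s0, s3, s4, s8}): φ is true.
  s2 (successors {s1, s4, s8}): φ is true.
  s3 (successors {s0, s1, s3, s7, s8}): φ is true.
  s4 (successors {s1, s6, s7, s8, s9}): φ is true.
  s5 (successors {s0, s4, s5}): φ is true.
  s6 (successors {s0, s1, s2, s3, s4, s8}): φ is true.
  s7 (successors {s0, s2, s3, s4, s5, s9}): φ is true.
  s8 (successors {s1, s3, s4, s5, s7, s8, s9}): φ is true.
  s9 (successors {s1, s2, s6, s7}): φ is true.
Detail at s0 (witness):
  At s0: [](q | ([](~r & r) & ~r)) is false, so ~[](q | ([](~r & r) & ~r)) is true.
    At s0: [](q | ([](~r & r) & ~r)) requires q | ([](~r & r) & ~r) at every successor {s0, s2, s6, s7, s9}.
      q | ([](~r & r) & ~r) fails at s0, so [](q | ([](~r & r) & ~r)) is false at s0.

Yes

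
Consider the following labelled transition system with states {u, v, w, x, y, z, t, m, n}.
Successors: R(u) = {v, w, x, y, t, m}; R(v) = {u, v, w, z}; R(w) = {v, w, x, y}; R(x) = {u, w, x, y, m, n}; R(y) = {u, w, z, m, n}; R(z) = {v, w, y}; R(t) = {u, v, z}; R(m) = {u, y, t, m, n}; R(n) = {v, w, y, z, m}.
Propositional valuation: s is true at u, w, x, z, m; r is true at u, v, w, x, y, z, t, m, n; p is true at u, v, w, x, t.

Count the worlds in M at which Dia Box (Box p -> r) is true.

9

Let φ = Dia Box (Box p -> r). Evaluate φ at each world:
  u (successors {v, w, x, y, t, m}): φ is true.
  v (successors {u, v, w, z}): φ is true.
  w (successors {v, w, x, y}): φ is true.
  x (successors {u, w, x, y, m, n}): φ is true.
  y (successors {u, w, z, m, n}): φ is true.
  z (successors {v, w, y}): φ is true.
  t (successors {u, v, z}): φ is true.
  m (successors {u, y, t, m, n}): φ is true.
  n (successors {v, w, y, z, m}): φ is true.
For instance, at z:
  At z: Dia Box (Box p -> r) requires Box (Box p -> r) at some successor in {v, w, y}.
    Box (Box p -> r) holds at v, so Dia Box (Box p -> r) is true at z.
      At v: Box (Box p -> r) requires Box p -> r at every successor {u, v, w, z}.
        At u: Box p -> r is true.
        At v: Box p -> r is true.
        At w: Box p -> r is true.
        At z: Box p -> r is true.
      So Box (Box p -> r) is true at v.
Satisfying worlds: {u, v, w, x, y, z, t, m, n}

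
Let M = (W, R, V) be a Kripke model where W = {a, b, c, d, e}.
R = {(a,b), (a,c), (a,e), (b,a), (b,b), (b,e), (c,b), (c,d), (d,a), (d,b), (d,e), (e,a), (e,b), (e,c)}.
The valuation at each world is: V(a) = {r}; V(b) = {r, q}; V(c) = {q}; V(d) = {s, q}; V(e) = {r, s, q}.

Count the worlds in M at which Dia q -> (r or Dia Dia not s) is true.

Let φ = Dia q -> (r or Dia Dia not s). Evaluate φ at each world:
  a (successors {b, c, e}): φ is true.
  b (successors {a, b, e}): φ is true.
  c (successors {b, d}): φ is true.
  d (successors {a, b, e}): φ is true.
  e (successors {a, b, c}): φ is true.
For instance, at c:
  At c: Dia q is true, r or Dia Dia not s is true, so Dia q -> (r or Dia Dia not s) is true.
    At c: Dia q requires q at some successor in {b, d}.
      q holds at b, so Dia q is true at c.
    At c: r is false, Dia Dia not s is true, so r or Dia Dia not s is true.
      At c: Dia Dia not s requires Dia not s at some successor in {b, d}.
        Dia not s holds at b, so Dia Dia not s is true at c.
Satisfying worlds: {a, b, c, d, e}

5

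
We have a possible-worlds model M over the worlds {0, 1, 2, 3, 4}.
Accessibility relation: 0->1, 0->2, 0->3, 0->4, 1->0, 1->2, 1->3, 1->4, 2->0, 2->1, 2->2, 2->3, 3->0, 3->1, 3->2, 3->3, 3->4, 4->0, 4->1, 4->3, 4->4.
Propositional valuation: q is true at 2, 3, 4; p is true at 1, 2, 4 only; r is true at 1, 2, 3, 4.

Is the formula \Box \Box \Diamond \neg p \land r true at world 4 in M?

At 4: \Box \Box \Diamond \neg p is true, r is true, so \Box \Box \Diamond \neg p \land r is true.
  At 4: \Box \Box \Diamond \neg p requires \Box \Diamond \neg p at every successor {0, 1, 3, 4}.
    At 0: \Box \Diamond \neg p is true.
    At 1: \Box \Diamond \neg p is true.
    At 3: \Box \Diamond \neg p is true.
    At 4: \Box \Diamond \neg p is true.
  So \Box \Box \Diamond \neg p is true at 4.

Yes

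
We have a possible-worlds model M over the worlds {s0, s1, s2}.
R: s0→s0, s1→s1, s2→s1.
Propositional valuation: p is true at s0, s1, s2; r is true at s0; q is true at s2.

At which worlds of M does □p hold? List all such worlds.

s0, s1, s2

Recall that □ψ holds at a world iff ψ holds at every accessible world, and ◇ψ holds iff ψ holds at some accessible world.
Let φ = □p. Evaluate φ at each world:
  s0 (successors {s0}): φ is true.
  s1 (successors {s1}): φ is true.
  s2 (successors {s1}): φ is true.
For instance, at s0:
  At s0: □p requires p at every successor {s0}.
    At s0: p is true.
  So □p is true at s0.
Satisfying worlds: {s0, s1, s2}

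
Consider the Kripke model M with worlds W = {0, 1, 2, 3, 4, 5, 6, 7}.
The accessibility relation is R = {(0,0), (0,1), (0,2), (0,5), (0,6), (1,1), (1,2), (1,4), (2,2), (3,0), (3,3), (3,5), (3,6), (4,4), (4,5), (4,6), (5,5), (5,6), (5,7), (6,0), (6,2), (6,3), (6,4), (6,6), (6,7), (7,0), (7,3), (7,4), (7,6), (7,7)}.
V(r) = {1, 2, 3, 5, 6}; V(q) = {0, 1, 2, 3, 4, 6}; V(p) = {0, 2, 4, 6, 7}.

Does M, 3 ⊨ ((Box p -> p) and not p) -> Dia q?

Yes

At 3: (Box p -> p) and not p is true, Dia q is true, so ((Box p -> p) and not p) -> Dia q is true.
  At 3: Box p -> p is true, not p is true, so (Box p -> p) and not p is true.
    At 3: Box p is false, p is false, so Box p -> p is true.
      At 3: Box p requires p at every successor {0, 3, 5, 6}.
        p fails at 3, so Box p is false at 3.
  At 3: Dia q requires q at some successor in {0, 3, 5, 6}.
    q holds at 0, so Dia q is true at 3.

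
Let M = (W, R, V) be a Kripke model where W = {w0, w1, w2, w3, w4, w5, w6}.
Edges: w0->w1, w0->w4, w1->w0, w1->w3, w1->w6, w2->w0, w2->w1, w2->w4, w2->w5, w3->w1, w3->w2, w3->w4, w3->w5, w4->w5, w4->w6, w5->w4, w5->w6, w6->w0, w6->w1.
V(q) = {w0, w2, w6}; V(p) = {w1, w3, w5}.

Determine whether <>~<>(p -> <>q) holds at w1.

No

Recall that <>ψ holds at a world iff ψ holds at some accessible world.
At w1: <>~<>(p -> <>q) requires ~<>(p -> <>q) at some successor in {w0, w3, w6}.
  At w0: ~<>(p -> <>q) is false.
  At w3: ~<>(p -> <>q) is false.
  At w6: ~<>(p -> <>q) is false.
So <>~<>(p -> <>q) is false at w1.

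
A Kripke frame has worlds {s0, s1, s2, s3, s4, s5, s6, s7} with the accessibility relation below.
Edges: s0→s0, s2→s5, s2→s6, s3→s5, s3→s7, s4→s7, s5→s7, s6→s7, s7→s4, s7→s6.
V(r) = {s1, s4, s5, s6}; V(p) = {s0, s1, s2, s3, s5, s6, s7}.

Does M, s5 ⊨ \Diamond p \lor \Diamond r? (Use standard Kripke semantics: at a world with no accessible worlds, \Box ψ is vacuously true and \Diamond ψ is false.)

Yes

At s5: \Diamond p is true, \Diamond r is false, so \Diamond p \lor \Diamond r is true.
  At s5: \Diamond p requires p at some successor in {s7}.
    p holds at s7, so \Diamond p is true at s5.
  At s5: \Diamond r requires r at some successor in {s7}.
    At s7: r is false.
  So \Diamond r is false at s5.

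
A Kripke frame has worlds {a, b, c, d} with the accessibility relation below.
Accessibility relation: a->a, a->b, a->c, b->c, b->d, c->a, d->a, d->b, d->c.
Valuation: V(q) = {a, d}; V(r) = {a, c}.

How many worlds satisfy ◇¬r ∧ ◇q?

3

Recall that ◇ψ holds at a world iff ψ holds at some accessible world.
Let φ = ◇¬r ∧ ◇q. Evaluate φ at each world:
  a (successors {a, b, c}): φ is true.
  b (successors {c, d}): φ is true.
  c (successors {a}): φ is false.
  d (successors {a, b, c}): φ is true.
For instance, at d:
  At d: ◇¬r is true, ◇q is true, so ◇¬r ∧ ◇q is true.
    At d: ◇¬r requires ¬r at some successor in {a, b, c}.
      ¬r holds at b, so ◇¬r is true at d.
    At d: ◇q requires q at some successor in {a, b, c}.
      q holds at a, so ◇q is true at d.
Satisfying worlds: {a, b, d}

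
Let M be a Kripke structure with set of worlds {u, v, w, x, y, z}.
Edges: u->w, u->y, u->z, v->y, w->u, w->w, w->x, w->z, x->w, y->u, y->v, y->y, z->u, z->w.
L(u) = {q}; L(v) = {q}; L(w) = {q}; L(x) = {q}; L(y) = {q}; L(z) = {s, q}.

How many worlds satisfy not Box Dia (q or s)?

Recall that Box ψ holds at a world iff ψ holds at every accessible world, and Dia ψ holds iff ψ holds at some accessible world.
Let φ = not Box Dia (q or s). Evaluate φ at each world:
  u (successors {w, y, z}): φ is false.
  v (successors {y}): φ is false.
  w (successors {u, w, x, z}): φ is false.
  x (successors {w}): φ is false.
  y (successors {u, v, y}): φ is false.
  z (successors {u, w}): φ is false.
For instance, at x:
  At x: Box Dia (q or s) is true, so not Box Dia (q or s) is false.
    At x: Box Dia (q or s) requires Dia (q or s) at every successor {w}.
      At w: Dia (q or s) is true.
    So Box Dia (q or s) is true at x.
Satisfying worlds: none.

0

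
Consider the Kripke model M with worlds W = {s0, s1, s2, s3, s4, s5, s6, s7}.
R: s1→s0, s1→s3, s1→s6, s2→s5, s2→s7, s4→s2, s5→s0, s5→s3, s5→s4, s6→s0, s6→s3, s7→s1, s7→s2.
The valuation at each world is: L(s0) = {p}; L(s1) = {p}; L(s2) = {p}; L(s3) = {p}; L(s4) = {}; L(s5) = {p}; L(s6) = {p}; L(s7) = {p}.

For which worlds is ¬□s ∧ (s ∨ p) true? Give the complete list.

Let φ = ¬□s ∧ (s ∨ p). Evaluate φ at each world:
  s0 (successors ∅): φ is false.
  s1 (successors {s0, s3, s6}): φ is true.
  s2 (successors {s5, s7}): φ is true.
  s3 (successors ∅): φ is false.
  s4 (successors {s2}): φ is false.
  s5 (successors {s0, s3, s4}): φ is true.
  s6 (successors {s0, s3}): φ is true.
  s7 (successors {s1, s2}): φ is true.
For instance, at s5:
  At s5: ¬□s is true, s ∨ p is true, so ¬□s ∧ (s ∨ p) is true.
    At s5: □s is false, so ¬□s is true.
      At s5: □s requires s at every successor {s0, s3, s4}.
        s fails at s0, so □s is false at s5.
Satisfying worlds: {s1, s2, s5, s6, s7}

s1, s2, s5, s6, s7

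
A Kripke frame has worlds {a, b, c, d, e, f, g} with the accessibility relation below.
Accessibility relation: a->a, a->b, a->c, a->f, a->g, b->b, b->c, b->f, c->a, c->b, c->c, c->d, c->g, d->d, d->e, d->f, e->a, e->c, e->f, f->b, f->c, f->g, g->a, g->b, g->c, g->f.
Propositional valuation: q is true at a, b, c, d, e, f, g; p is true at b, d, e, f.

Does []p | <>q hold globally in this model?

Yes

Let φ = []p | <>q. Evaluate φ at each world:
  a (successors {a, b, c, f, g}): φ is true.
  b (successors {b, c, f}): φ is true.
  c (successors {a, b, c, d, g}): φ is true.
  d (successors {d, e, f}): φ is true.
  e (successors {a, c, f}): φ is true.
  f (successors {b, c, g}): φ is true.
  g (successors {a, b, c, f}): φ is true.
For instance, at f:
  At f: []p is false, <>q is true, so []p | <>q is true.
    At f: []p requires p at every successor {b, c, g}.
      p fails at c, so []p is false at f.
    At f: <>q requires q at some successor in {b, c, g}.
      q holds at b, so <>q is true at f.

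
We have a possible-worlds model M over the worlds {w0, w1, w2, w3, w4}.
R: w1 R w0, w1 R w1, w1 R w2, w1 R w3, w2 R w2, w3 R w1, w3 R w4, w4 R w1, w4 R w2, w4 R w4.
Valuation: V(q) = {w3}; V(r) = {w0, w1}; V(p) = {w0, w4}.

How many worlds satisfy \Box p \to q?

Let φ = \Box p \to q. Evaluate φ at each world:
  w0 (successors ∅): φ is false.
  w1 (successors {w0, w1, w2, w3}): φ is true.
  w2 (successors {w2}): φ is true.
  w3 (successors {w1, w4}): φ is true.
  w4 (successors {w1, w2, w4}): φ is true.
For instance, at w2:
  At w2: \Box p is false, q is false, so \Box p \to q is true.
    At w2: \Box p requires p at every successor {w2}.
      p fails at w2, so \Box p is false at w2.
Satisfying worlds: {w1, w2, w3, w4}

4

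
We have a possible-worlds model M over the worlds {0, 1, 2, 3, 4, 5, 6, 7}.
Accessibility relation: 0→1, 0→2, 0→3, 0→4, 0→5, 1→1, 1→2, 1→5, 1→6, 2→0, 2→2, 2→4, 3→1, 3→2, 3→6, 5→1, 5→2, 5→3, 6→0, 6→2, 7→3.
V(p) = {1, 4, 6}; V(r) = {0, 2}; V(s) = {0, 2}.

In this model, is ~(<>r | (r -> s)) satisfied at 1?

Recall that <>ψ holds at a world iff ψ holds at some accessible world.
At 1: <>r | (r -> s) is true, so ~(<>r | (r -> s)) is false.
  At 1: <>r is true, r -> s is true, so <>r | (r -> s) is true.
    At 1: <>r requires r at some successor in {1, 2, 5, 6}.
      r holds at 2, so <>r is true at 1.

No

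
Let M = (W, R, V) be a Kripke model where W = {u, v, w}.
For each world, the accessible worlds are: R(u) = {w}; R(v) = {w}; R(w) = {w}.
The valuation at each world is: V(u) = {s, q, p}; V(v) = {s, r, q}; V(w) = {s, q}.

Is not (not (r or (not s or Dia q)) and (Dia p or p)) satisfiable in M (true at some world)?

Recall that Dia ψ holds at a world iff ψ holds at some accessible world.
Let φ = not (not (r or (not s or Dia q)) and (Dia p or p)). Evaluate φ at each world:
  u (successors {w}): φ is true.
  v (successors {w}): φ is true.
  w (successors {w}): φ is true.
Detail at u (witness):
  At u: not (r or (not s or Dia q)) and (Dia p or p) is false, so not (not (r or (not s or Dia q)) and (Dia p or p)) is true.
    At u: not (r or (not s or Dia q)) is false, Dia p or p is true, so not (r or (not s or Dia q)) and (Dia p or p) is false.
      At u: r or (not s or Dia q) is true, so not (r or (not s or Dia q)) is false.
      At u: Dia p is false, p is true, so Dia p or p is true.

Yes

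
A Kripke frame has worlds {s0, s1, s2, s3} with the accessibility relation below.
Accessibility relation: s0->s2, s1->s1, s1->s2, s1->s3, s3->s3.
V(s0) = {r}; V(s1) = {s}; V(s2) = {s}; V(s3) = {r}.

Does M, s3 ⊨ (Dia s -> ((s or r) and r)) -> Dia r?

At s3: Dia s -> ((s or r) and r) is true, Dia r is true, so (Dia s -> ((s or r) and r)) -> Dia r is true.
  At s3: Dia s is false, (s or r) and r is true, so Dia s -> ((s or r) and r) is true.
    At s3: Dia s requires s at some successor in {s3}.
      At s3: s is false.
    So Dia s is false at s3.
  At s3: Dia r requires r at some successor in {s3}.
    r holds at s3, so Dia r is true at s3.

Yes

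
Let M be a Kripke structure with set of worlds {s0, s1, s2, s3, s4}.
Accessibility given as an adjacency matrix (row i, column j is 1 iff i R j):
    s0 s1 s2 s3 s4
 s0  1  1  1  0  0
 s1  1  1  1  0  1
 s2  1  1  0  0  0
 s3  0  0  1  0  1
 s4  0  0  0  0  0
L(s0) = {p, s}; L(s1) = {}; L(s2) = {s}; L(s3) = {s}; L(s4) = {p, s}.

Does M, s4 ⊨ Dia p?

Recall that Dia ψ holds at a world iff ψ holds at some accessible world.
At s4: no accessible worlds, so Dia p is false.

No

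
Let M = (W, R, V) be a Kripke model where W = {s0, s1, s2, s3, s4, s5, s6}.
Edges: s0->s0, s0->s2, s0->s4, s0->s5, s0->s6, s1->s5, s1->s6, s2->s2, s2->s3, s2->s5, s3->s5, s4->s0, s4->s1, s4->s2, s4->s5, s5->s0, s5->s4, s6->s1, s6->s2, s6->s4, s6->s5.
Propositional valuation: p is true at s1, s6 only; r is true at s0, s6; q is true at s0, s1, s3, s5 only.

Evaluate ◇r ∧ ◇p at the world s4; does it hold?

Yes

At s4: ◇r is true, ◇p is true, so ◇r ∧ ◇p is true.
  At s4: ◇r requires r at some successor in {s0, s1, s2, s5}.
    r holds at s0, so ◇r is true at s4.
  At s4: ◇p requires p at some successor in {s0, s1, s2, s5}.
    p holds at s1, so ◇p is true at s4.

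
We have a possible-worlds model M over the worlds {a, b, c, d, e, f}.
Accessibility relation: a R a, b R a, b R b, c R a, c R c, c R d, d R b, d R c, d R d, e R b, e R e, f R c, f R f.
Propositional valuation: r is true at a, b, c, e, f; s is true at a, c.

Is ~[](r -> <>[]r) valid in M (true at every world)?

No

Recall that []ψ holds at a world iff ψ holds at every accessible world, and <>ψ holds iff ψ holds at some accessible world.
Let φ = ~[](r -> <>[]r). Evaluate φ at each world:
  a (successors {a}): φ is false.
  b (successors {a, b}): φ is false.
  c (successors {a, c, d}): φ is false.
  d (successors {b, c, d}): φ is false.
  e (successors {b, e}): φ is false.
  f (successors {c, f}): φ is false.
Detail at a (counterexample):
  At a: [](r -> <>[]r) is true, so ~[](r -> <>[]r) is false.
    At a: [](r -> <>[]r) requires r -> <>[]r at every successor {a}.
      At a: r -> <>[]r is true.
    So [](r -> <>[]r) is true at a.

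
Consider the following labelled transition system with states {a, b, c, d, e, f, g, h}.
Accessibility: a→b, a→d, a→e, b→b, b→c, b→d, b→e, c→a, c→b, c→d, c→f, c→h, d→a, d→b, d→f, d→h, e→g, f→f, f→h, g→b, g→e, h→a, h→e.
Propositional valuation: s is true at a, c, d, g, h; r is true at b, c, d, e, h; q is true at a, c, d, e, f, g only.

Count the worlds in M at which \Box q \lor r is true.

Let φ = \Box q \lor r. Evaluate φ at each world:
  a (successors {b, d, e}): φ is false.
  b (successors {b, c, d, e}): φ is true.
  c (successors {a, b, d, f, h}): φ is true.
  d (successors {a, b, f, h}): φ is true.
  e (successors {g}): φ is true.
  f (successors {f, h}): φ is false.
  g (successors {b, e}): φ is false.
  h (successors {a, e}): φ is true.
For instance, at b:
  At b: \Box q is false, r is true, so \Box q \lor r is true.
    At b: \Box q requires q at every successor {b, c, d, e}.
      q fails at b, so \Box q is false at b.
Satisfying worlds: {b, c, d, e, h}

5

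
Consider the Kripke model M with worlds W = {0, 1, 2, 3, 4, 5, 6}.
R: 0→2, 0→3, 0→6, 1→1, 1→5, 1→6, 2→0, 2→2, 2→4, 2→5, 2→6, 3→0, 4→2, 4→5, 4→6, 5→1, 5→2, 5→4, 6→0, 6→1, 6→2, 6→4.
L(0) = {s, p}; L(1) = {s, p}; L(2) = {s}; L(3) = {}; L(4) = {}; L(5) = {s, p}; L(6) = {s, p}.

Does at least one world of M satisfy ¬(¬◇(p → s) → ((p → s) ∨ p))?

Let φ = ¬(¬◇(p → s) → ((p → s) ∨ p)). Evaluate φ at each world:
  0 (successors {2, 3, 6}): φ is false.
  1 (successors {1, 5, 6}): φ is false.
  2 (successors {0, 2, 4, 5, 6}): φ is false.
  3 (successors {0}): φ is false.
  4 (successors {2, 5, 6}): φ is false.
  5 (successors {1, 2, 4}): φ is false.
  6 (successors {0, 1, 2, 4}): φ is false.
For instance, at 1:
  At 1: ¬◇(p → s) → ((p → s) ∨ p) is true, so ¬(¬◇(p → s) → ((p → s) ∨ p)) is false.
    At 1: ¬◇(p → s) is false, (p → s) ∨ p is true, so ¬◇(p → s) → ((p → s) ∨ p) is true.
      At 1: ◇(p → s) is true, so ¬◇(p → s) is false.

No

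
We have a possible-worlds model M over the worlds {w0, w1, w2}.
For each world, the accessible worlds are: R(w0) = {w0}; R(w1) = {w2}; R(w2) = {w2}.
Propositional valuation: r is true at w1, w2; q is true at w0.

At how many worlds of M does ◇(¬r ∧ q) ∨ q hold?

Let φ = ◇(¬r ∧ q) ∨ q. Evaluate φ at each world:
  w0 (successors {w0}): φ is true.
  w1 (successors {w2}): φ is false.
  w2 (successors {w2}): φ is false.
For instance, at w0:
  At w0: ◇(¬r ∧ q) is true, q is true, so ◇(¬r ∧ q) ∨ q is true.
    At w0: ◇(¬r ∧ q) requires ¬r ∧ q at some successor in {w0}.
      ¬r ∧ q holds at w0, so ◇(¬r ∧ q) is true at w0.
Satisfying worlds: {w0}

1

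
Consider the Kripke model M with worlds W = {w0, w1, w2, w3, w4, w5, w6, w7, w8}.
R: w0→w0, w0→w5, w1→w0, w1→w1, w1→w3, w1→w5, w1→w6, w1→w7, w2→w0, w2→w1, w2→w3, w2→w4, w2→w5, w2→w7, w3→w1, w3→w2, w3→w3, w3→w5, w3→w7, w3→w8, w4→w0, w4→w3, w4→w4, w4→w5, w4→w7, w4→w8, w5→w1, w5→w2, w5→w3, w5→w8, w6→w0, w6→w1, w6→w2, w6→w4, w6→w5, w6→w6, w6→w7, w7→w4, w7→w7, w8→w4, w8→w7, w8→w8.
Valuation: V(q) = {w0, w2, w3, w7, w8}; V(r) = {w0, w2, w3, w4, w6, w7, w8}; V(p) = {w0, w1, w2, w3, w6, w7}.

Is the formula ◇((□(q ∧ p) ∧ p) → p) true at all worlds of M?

Yes

Let φ = ◇((□(q ∧ p) ∧ p) → p). Evaluate φ at each world:
  w0 (successors {w0, w5}): φ is true.
  w1 (successors {w0, w1, w3, w5, w6, w7}): φ is true.
  w2 (successors {w0, w1, w3, w4, w5, w7}): φ is true.
  w3 (successors {w1, w2, w3, w5, w7, w8}): φ is true.
  w4 (successors {w0, w3, w4, w5, w7, w8}): φ is true.
  w5 (successors {w1, w2, w3, w8}): φ is true.
  w6 (successors {w0, w1, w2, w4, w5, w6, w7}): φ is true.
  w7 (successors {w4, w7}): φ is true.
  w8 (successors {w4, w7, w8}): φ is true.
For instance, at w7:
  At w7: ◇((□(q ∧ p) ∧ p) → p) requires (□(q ∧ p) ∧ p) → p at some successor in {w4, w7}.
    (□(q ∧ p) ∧ p) → p holds at w4, so ◇((□(q ∧ p) ∧ p) → p) is true at w7.
      At w4: □(q ∧ p) ∧ p is false, p is false, so (□(q ∧ p) ∧ p) → p is true.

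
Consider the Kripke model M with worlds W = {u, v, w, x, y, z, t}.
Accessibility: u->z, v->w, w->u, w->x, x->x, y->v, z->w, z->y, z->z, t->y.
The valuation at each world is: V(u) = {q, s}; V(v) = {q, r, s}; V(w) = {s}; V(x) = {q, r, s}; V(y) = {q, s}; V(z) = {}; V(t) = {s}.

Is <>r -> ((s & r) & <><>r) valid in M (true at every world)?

No

Let φ = <>r -> ((s & r) & <><>r). Evaluate φ at each world:
  u (successors {z}): φ is true.
  v (successors {w}): φ is true.
  w (successors {u, x}): φ is false.
  x (successors {x}): φ is true.
  y (successors {v}): φ is false.
  z (successors {w, y, z}): φ is true.
  t (successors {y}): φ is true.
Detail at w (counterexample):
  At w: <>r is true, (s & r) & <><>r is false, so <>r -> ((s & r) & <><>r) is false.
    At w: <>r requires r at some successor in {u, x}.
      r holds at x, so <>r is true at w.
    At w: s & r is false, <><>r is true, so (s & r) & <><>r is false.
      At w: <><>r requires <>r at some successor in {u, x}.
        <>r holds at x, so <><>r is true at w.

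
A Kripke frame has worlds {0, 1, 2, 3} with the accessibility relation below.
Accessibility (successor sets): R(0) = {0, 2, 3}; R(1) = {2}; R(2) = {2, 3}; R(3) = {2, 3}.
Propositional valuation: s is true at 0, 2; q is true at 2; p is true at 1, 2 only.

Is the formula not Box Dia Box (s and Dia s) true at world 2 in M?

At 2: Box Dia Box (s and Dia s) is false, so not Box Dia Box (s and Dia s) is true.
  At 2: Box Dia Box (s and Dia s) requires Dia Box (s and Dia s) at every successor {2, 3}.
    Dia Box (s and Dia s) fails at 2, so Box Dia Box (s and Dia s) is false at 2.
      At 2: Dia Box (s and Dia s) requires Box (s and Dia s) at some successor in {2, 3}.
        At 2: Box (s and Dia s) is false.
        At 3: Box (s and Dia s) is false.
      So Dia Box (s and Dia s) is false at 2.

Yes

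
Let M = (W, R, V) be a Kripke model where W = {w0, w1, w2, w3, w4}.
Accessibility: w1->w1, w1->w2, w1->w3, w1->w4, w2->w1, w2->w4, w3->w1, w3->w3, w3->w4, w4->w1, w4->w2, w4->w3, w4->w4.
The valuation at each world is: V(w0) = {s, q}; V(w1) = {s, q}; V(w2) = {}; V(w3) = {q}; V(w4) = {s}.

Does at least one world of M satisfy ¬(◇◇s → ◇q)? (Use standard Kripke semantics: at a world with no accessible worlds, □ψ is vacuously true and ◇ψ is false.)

No

Let φ = ¬(◇◇s → ◇q). Evaluate φ at each world:
  w0 (successors ∅): φ is false.
  w1 (successors {w1, w2, w3, w4}): φ is false.
  w2 (successors {w1, w4}): φ is false.
  w3 (successors {w1, w3, w4}): φ is false.
  w4 (successors {w1, w2, w3, w4}): φ is false.
For instance, at w3:
  At w3: ◇◇s → ◇q is true, so ¬(◇◇s → ◇q) is false.
    At w3: ◇◇s is true, ◇q is true, so ◇◇s → ◇q is true.
      At w3: ◇◇s requires ◇s at some successor in {w1, w3, w4}.
        ◇s holds at w1, so ◇◇s is true at w3.
      At w3: ◇q requires q at some successor in {w1, w3, w4}.
        q holds at w1, so ◇q is true at w3.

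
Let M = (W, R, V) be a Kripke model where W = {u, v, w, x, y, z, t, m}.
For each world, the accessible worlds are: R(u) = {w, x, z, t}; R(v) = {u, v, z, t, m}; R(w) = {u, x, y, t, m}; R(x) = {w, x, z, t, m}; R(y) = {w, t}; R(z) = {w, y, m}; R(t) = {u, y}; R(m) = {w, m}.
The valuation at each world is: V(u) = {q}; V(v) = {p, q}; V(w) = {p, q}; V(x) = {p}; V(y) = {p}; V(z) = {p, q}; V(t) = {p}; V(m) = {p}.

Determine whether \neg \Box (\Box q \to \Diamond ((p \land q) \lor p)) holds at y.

No

Recall that \Box ψ holds at a world iff ψ holds at every accessible world, and \Diamond ψ holds iff ψ holds at some accessible world.
At y: \Box (\Box q \to \Diamond ((p \land q) \lor p)) is true, so \neg \Box (\Box q \to \Diamond ((p \land q) \lor p)) is false.
  At y: \Box (\Box q \to \Diamond ((p \land q) \lor p)) requires \Box q \to \Diamond ((p \land q) \lor p) at every successor {w, t}.
      At w: \Box q is false, \Diamond ((p \land q) \lor p) is true, so \Box q \to \Diamond ((p \land q) \lor p) is true.
      At t: \Box q is false, \Diamond ((p \land q) \lor p) is true, so \Box q \to \Diamond ((p \land q) \lor p) is true.
  So \Box (\Box q \to \Diamond ((p \land q) \lor p)) is true at y.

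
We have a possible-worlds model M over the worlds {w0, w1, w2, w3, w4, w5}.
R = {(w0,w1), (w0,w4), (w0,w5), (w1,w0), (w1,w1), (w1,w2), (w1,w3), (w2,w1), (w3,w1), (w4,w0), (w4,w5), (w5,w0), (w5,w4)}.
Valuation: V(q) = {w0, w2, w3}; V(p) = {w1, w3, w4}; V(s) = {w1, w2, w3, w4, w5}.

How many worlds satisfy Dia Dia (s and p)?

6

Let φ = Dia Dia (s and p). Evaluate φ at each world:
  w0 (successors {w1, w4, w5}): φ is true.
  w1 (successors {w0, w1, w2, w3}): φ is true.
  w2 (successors {w1}): φ is true.
  w3 (successors {w1}): φ is true.
  w4 (successors {w0, w5}): φ is true.
  w5 (successors {w0, w4}): φ is true.
For instance, at w4:
  At w4: Dia Dia (s and p) requires Dia (s and p) at some successor in {w0, w5}.
    Dia (s and p) holds at w0, so Dia Dia (s and p) is true at w4.
      At w0: Dia (s and p) requires s and p at some successor in {w1, w4, w5}.
        s and p holds at w1, so Dia (s and p) is true at w0.
Satisfying worlds: {w0, w1, w2, w3, w4, w5}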